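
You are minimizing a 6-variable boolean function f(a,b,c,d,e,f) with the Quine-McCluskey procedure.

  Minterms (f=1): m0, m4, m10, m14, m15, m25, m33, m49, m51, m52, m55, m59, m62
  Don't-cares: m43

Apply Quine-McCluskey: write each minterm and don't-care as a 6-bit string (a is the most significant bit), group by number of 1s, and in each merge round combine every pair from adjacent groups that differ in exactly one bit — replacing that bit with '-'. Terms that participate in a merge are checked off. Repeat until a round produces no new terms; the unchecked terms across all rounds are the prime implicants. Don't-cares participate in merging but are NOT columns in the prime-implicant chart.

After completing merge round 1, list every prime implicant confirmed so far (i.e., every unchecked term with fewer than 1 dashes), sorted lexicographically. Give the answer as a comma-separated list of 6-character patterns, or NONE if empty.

011001, 110100, 111110

size-2^0 implicants → 000000(✓)  000100(✓)  001010(✓)  001110(✓)  001111(✓)  011001  100001(✓)  101011(✓)  110001(✓)  110011(✓)  110100  110111(✓)  111011(✓)  111110
size-2^1 implicants → 000-00  001-10  00111-  1-0001  1-1011  11-011  110-11  1100-1
Unchecked terms (primes): 000-00, 001-10, 00111-, 011001, 1-0001, 1-1011, 11-011, 110-11, 1100-1, 110100, 111110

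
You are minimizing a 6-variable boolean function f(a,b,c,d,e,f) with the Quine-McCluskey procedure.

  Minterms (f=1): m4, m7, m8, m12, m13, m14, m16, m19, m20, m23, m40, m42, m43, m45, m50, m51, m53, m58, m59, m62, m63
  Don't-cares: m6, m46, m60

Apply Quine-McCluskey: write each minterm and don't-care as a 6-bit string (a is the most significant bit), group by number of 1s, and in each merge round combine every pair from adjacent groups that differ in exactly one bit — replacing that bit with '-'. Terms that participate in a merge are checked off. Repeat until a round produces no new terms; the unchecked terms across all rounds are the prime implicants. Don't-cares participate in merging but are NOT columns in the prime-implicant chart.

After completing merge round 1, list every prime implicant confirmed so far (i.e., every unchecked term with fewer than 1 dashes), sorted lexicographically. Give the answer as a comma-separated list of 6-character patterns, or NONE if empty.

Round 0: 000100✓ 000110✓ 000111✓ 001000✓ 001100✓ 001101✓ 001110✓ 010000✓ 010011✓ 010100✓ 010111✓ 101000✓ 101010✓ 101011✓ 101101✓ 101110✓ 110010✓ 110011✓ 110101 111010✓ 111011✓ 111100✓ 111110✓ 111111✓
Round 1: -01000 -01101 -01110 -10011 0-0100 0-0111 00-100✓ 00-110✓ 0001-0✓ 00011- 001-00 0011-0✓ 00110- 010-00 010-11 1-1010✓ 1-1011✓ 1-1110✓ 101-10✓ 1010-0 10101-✓ 11-010✓ 11-011✓ 11001-✓ 111-10✓ 111-11✓ 11101-✓ 1111-0 11111-✓
Round 2: 00-1-0 1-1-10 1-101- 11-01- 111-1-
PIs = {-01000, -01101, -01110, -10011, 0-0100, 0-0111, 00-1-0, 00011-, 001-00, 00110-, 010-00, 010-11, 1-1-10, 1-101-, 1010-0, 11-01-, 110101, 111-1-, 1111-0}

110101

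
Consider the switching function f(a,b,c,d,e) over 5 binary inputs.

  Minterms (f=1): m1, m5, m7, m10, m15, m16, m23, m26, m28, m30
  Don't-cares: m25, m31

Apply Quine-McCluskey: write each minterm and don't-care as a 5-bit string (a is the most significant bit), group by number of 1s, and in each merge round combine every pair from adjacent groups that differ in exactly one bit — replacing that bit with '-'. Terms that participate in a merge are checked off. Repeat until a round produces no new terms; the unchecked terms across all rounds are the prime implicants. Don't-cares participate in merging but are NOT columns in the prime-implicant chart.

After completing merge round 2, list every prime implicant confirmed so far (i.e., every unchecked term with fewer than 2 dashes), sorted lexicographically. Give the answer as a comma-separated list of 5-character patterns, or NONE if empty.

-1010, 00-01, 001-1, 10000, 11-10, 11001, 111-0, 1111-

size-2^0 implicants → 00001(✓)  00101(✓)  00111(✓)  01010(✓)  01111(✓)  10000  10111(✓)  11001  11010(✓)  11100(✓)  11110(✓)  11111(✓)
size-2^1 implicants → -0111(✓)  -1010  -1111(✓)  0-111(✓)  00-01  001-1  1-111(✓)  11-10  111-0  1111-
size-2^2 implicants → --111
Unchecked terms (primes): --111, -1010, 00-01, 001-1, 10000, 11-10, 11001, 111-0, 1111-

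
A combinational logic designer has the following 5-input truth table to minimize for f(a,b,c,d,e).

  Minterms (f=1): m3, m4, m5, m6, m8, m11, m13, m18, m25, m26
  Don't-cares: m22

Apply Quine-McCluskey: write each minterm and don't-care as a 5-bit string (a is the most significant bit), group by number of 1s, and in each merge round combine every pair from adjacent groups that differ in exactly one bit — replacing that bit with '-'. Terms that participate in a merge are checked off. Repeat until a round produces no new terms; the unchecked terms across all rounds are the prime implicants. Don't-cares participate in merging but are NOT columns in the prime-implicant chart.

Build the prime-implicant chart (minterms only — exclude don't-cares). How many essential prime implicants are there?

[col 0] 00011*, 00100*, 00101*, 00110*, 01000, 01011*, 01101*, 10010*, 10110*, 11001, 11010*
[col 1] -0110, 0-011, 0-101, 001-0, 0010-, 1-010, 10-10
Prime implicants: -0110, 0-011, 0-101, 001-0, 0010-, 01000, 1-010, 10-10, 11001
PI chart (minterm → PIs covering it):
  3 | 0-011  (sole → essential)
  4 | 001-0,0010-
  5 | 0-101,0010-
  6 | -0110,001-0
  8 | 01000  (sole → essential)
  11 | 0-011  (sole → essential)
  13 | 0-101  (sole → essential)
  18 | 1-010,10-10
  25 | 11001  (sole → essential)
  26 | 1-010  (sole → essential)
Essential prime implicants: 0-011, 0-101, 01000, 1-010, 11001

5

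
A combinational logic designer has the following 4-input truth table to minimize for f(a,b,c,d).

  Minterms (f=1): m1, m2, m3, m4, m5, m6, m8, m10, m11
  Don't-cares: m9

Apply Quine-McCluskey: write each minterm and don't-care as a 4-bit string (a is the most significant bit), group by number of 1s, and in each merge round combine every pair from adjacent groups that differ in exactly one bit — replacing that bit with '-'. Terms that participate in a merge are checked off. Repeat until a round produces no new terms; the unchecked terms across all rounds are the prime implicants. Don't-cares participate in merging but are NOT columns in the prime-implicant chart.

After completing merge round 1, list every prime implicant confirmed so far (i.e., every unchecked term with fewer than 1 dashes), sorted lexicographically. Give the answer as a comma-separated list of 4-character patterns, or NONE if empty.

Round 0: 0001✓ 0010✓ 0011✓ 0100✓ 0101✓ 0110✓ 1000✓ 1001✓ 1010✓ 1011✓
Round 1: -001✓ -010✓ -011✓ 0-01 0-10 00-1✓ 001-✓ 01-0 010- 10-0✓ 10-1✓ 100-✓ 101-✓
Round 2: -0-1 -01- 10--
PIs = {-0-1, -01-, 0-01, 0-10, 01-0, 010-, 10--}

NONE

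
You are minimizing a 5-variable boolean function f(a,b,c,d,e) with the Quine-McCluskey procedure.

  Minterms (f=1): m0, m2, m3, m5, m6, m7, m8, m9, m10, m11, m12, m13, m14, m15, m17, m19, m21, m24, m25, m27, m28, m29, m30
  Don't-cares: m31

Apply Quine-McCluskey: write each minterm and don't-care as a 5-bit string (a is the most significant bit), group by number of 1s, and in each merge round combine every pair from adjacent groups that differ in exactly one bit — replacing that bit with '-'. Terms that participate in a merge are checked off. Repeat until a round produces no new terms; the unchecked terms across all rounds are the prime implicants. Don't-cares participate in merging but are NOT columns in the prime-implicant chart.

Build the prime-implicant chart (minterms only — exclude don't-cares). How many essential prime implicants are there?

Round 0: 00000✓ 00010✓ 00011✓ 00101✓ 00110✓ 00111✓ 01000✓ 01001✓ 01010✓ 01011✓ 01100✓ 01101✓ 01110✓ 01111✓ 10001✓ 10011✓ 10101✓ 11000✓ 11001✓ 11011✓ 11100✓ 11101✓ 11110✓ 11111✓
Round 1: -0011✓ -0101✓ -1000✓ -1001✓ -1011✓ -1100✓ -1101✓ -1110✓ -1111✓ 0-000✓ 0-010✓ 0-011✓ 0-101✓ 0-110✓ 0-111✓ 00-10✓ 00-11✓ 000-0✓ 0001-✓ 001-1✓ 0011-✓ 01-00✓ 01-01✓ 01-10✓ 01-11✓ 010-0✓ 010-1✓ 0100-✓ 0101-✓ 011-0✓ 011-1✓ 0110-✓ 0111-✓ 1-001✓ 1-011✓ 1-101✓ 10-01✓ 100-1✓ 11-00✓ 11-01✓ 11-11✓ 110-1✓ 1100-✓ 111-0✓ 111-1✓ 1110-✓ 1111-✓
Round 2: --011 --101 -1-00✓ -1-01✓ -1-11✓ -10-1✓ -100-✓ -11-0✓ -11-1✓ -110-✓ -111-✓ 0--10✓ 0--11✓ 0-0-0 0-01-✓ 0-1-1 0-11-✓ 00-1-✓ 01--0✓ 01--1✓ 01-0-✓ 01-1-✓ 010--✓ 011--✓ 1--01 1-0-1 11--1✓ 11-0-✓ 111--✓
Round 3: -1--1 -1-0- -11-- 0--1- 01---
PIs = {--011, --101, -1--1, -1-0-, -11--, 0--1-, 0-0-0, 0-1-1, 01---, 1--01, 1-0-1}
Coverage chart:
  m0: 0-0-0 ←essential
  m2: 0--1-,0-0-0
  m3: --011,0--1-
  m5: --101,0-1-1
  m6: 0--1- ←essential
  m7: 0--1-,0-1-1
  m8: -1-0-,0-0-0,01---
  m9: -1--1,-1-0-,01---
  m10: 0--1-,0-0-0,01---
  m11: --011,-1--1,0--1-,01---
  m12: -1-0-,-11--,01---
  m13: --101,-1--1,-1-0-,-11--,0-1-1,01---
  m14: -11--,0--1-,01---
  m15: -1--1,-11--,0--1-,0-1-1,01---
  m17: 1--01,1-0-1
  m19: --011,1-0-1
  m21: --101,1--01
  m24: -1-0- ←essential
  m25: -1--1,-1-0-,1--01,1-0-1
  m27: --011,-1--1,1-0-1
  m28: -1-0-,-11--
  m29: --101,-1--1,-1-0-,-11--,1--01
  m30: -11-- ←essential
Essential: -1-0-, -11--, 0--1-, 0-0-0

4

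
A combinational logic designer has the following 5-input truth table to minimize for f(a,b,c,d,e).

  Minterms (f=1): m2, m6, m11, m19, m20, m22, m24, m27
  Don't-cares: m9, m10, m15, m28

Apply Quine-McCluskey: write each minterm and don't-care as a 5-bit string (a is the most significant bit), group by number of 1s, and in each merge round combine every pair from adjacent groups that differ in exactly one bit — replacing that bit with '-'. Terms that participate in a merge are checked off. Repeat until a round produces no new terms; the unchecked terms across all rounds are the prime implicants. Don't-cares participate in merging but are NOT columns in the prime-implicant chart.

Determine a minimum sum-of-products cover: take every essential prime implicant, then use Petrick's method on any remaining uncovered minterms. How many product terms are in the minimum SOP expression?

[col 0] 00010*, 00110*, 01001*, 01010*, 01011*, 01111*, 10011*, 10100*, 10110*, 11000*, 11011*, 11100*
[col 1] -0110, -1011, 0-010, 00-10, 01-11, 010-1, 0101-, 1-011, 1-100, 101-0, 11-00
Prime implicants: -0110, -1011, 0-010, 00-10, 01-11, 010-1, 0101-, 1-011, 1-100, 101-0, 11-00
PI chart (minterm → PIs covering it):
  2 | 0-010,00-10
  6 | -0110,00-10
  11 | -1011,01-11,010-1,0101-
  19 | 1-011  (sole → essential)
  20 | 1-100,101-0
  22 | -0110,101-0
  24 | 11-00  (sole → essential)
  27 | -1011,1-011
Essential prime implicants: 1-011, 11-00
Petrick residual → -1011, 00-10, 101-0
Minimum SOP uses 5 PIs: bc'de + a'b'de' + ac'de + ab'ce' + abd'e'

5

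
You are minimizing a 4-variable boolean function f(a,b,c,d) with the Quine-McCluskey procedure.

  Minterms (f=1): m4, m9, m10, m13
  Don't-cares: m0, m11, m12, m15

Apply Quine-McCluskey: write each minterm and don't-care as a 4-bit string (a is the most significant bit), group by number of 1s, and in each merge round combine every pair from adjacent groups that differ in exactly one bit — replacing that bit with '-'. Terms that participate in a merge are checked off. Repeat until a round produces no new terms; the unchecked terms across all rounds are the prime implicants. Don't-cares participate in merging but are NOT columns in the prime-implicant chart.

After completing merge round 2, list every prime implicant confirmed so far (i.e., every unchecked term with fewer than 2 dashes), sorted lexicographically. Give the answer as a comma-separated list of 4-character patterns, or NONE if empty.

[col 0] 0000*, 0100*, 1001*, 1010*, 1011*, 1100*, 1101*, 1111*
[col 1] -100, 0-00, 1-01*, 1-11*, 10-1*, 101-, 11-1*, 110-
[col 2] 1--1
Prime implicants: -100, 0-00, 1--1, 101-, 110-

-100, 0-00, 101-, 110-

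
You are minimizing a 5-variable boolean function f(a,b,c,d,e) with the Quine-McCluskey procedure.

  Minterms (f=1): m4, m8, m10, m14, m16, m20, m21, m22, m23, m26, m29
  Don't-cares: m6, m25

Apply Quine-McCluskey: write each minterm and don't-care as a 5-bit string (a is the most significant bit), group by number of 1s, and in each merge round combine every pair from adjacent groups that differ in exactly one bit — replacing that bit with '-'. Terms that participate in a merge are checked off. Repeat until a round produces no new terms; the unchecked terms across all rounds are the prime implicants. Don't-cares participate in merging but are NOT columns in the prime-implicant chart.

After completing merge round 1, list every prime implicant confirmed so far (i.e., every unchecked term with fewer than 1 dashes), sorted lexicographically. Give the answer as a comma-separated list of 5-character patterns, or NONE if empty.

NONE

[col 0] 00100*, 00110*, 01000*, 01010*, 01110*, 10000*, 10100*, 10101*, 10110*, 10111*, 11001*, 11010*, 11101*
[col 1] -0100*, -0110*, -1010, 0-110, 001-0*, 01-10, 010-0, 1-101, 10-00, 101-0*, 101-1*, 1010-*, 1011-*, 11-01
[col 2] -01-0, 101--
Prime implicants: -01-0, -1010, 0-110, 01-10, 010-0, 1-101, 10-00, 101--, 11-01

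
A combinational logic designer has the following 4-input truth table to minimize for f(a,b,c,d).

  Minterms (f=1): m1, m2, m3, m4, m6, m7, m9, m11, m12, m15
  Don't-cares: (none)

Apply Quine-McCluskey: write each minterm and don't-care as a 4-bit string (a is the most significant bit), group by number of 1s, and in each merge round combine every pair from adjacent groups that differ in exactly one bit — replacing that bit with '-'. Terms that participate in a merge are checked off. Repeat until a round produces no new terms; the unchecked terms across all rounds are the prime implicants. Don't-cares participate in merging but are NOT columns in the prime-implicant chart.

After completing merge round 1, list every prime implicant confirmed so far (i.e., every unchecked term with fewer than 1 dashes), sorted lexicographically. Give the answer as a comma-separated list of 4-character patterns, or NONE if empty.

[col 0] 0001*, 0010*, 0011*, 0100*, 0110*, 0111*, 1001*, 1011*, 1100*, 1111*
[col 1] -001*, -011*, -100, -111*, 0-10*, 0-11*, 00-1*, 001-*, 01-0, 011-*, 1-11*, 10-1*
[col 2] --11, -0-1, 0-1-
Prime implicants: --11, -0-1, -100, 0-1-, 01-0

NONE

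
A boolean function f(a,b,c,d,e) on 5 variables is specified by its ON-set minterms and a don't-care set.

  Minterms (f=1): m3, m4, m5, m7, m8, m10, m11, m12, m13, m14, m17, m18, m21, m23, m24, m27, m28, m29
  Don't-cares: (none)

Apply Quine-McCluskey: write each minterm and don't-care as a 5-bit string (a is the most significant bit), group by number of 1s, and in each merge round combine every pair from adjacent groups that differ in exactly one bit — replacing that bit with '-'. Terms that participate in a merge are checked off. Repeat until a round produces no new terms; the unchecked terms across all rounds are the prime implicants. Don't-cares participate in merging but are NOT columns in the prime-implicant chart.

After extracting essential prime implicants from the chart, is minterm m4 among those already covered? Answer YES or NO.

[col 0] 00011*, 00100*, 00101*, 00111*, 01000*, 01010*, 01011*, 01100*, 01101*, 01110*, 10001*, 10010, 10101*, 10111*, 11000*, 11011*, 11100*, 11101*
[col 1] -0101*, -0111*, -1000*, -1011, -1100*, -1101*, 0-011, 0-100*, 0-101*, 00-11, 001-1*, 0010-*, 01-00*, 01-10*, 010-0*, 0101-, 011-0*, 0110-*, 1-101*, 10-01, 101-1*, 11-00*, 1110-*
[col 2] --101, -01-1, -1-00, -110-, 0-10-, 01--0
Prime implicants: --101, -01-1, -1-00, -1011, -110-, 0-011, 0-10-, 00-11, 01--0, 0101-, 10-01, 10010
PI chart (minterm → PIs covering it):
  3 | 0-011,00-11
  4 | 0-10-  (sole → essential)
  5 | --101,-01-1,0-10-
  7 | -01-1,00-11
  8 | -1-00,01--0
  10 | 01--0,0101-
  11 | -1011,0-011,0101-
  12 | -1-00,-110-,0-10-,01--0
  13 | --101,-110-,0-10-
  14 | 01--0  (sole → essential)
  17 | 10-01  (sole → essential)
  18 | 10010  (sole → essential)
  21 | --101,-01-1,10-01
  23 | -01-1  (sole → essential)
  24 | -1-00  (sole → essential)
  27 | -1011  (sole → essential)
  28 | -1-00,-110-
  29 | --101,-110-
Essential prime implicants: -01-1, -1-00, -1011, 0-10-, 01--0, 10-01, 10010

YES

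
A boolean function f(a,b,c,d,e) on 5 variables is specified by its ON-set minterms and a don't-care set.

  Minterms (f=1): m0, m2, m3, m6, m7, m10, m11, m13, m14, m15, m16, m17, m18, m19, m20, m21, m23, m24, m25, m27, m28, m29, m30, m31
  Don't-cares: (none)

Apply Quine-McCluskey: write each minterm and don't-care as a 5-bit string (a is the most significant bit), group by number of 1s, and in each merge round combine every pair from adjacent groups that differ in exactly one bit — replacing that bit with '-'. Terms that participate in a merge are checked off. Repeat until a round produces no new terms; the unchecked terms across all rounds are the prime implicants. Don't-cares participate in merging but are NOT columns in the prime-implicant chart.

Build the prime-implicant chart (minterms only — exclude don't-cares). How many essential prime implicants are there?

4

size-2^0 implicants → 00000(✓)  00010(✓)  00011(✓)  00110(✓)  00111(✓)  01010(✓)  01011(✓)  01101(✓)  01110(✓)  01111(✓)  10000(✓)  10001(✓)  10010(✓)  10011(✓)  10100(✓)  10101(✓)  10111(✓)  11000(✓)  11001(✓)  11011(✓)  11100(✓)  11101(✓)  11110(✓)  11111(✓)
size-2^1 implicants → -0000(✓)  -0010(✓)  -0011(✓)  -0111(✓)  -1011(✓)  -1101(✓)  -1110(✓)  -1111(✓)  0-010(✓)  0-011(✓)  0-110(✓)  0-111(✓)  00-10(✓)  00-11(✓)  000-0(✓)  0001-(✓)  0011-(✓)  01-10(✓)  01-11(✓)  0101-(✓)  011-1(✓)  0111-(✓)  1-000(✓)  1-001(✓)  1-011(✓)  1-100(✓)  1-101(✓)  1-111(✓)  10-00(✓)  10-01(✓)  10-11(✓)  100-0(✓)  100-1(✓)  1000-(✓)  1001-(✓)  101-1(✓)  1010-(✓)  11-00(✓)  11-01(✓)  11-11(✓)  110-1(✓)  1100-(✓)  111-0(✓)  111-1(✓)  1110-(✓)  1111-(✓)
size-2^2 implicants → --011(✓)  --111(✓)  -0-11(✓)  -00-0  -001-  -1-11(✓)  -11-1  -111-  0--10(✓)  0--11(✓)  0-01-(✓)  0-11-(✓)  00-1-(✓)  01-1-(✓)  1--00(✓)  1--01(✓)  1--11(✓)  1-0-1(✓)  1-00-(✓)  1-1-1(✓)  1-10-(✓)  10--1(✓)  10-0-(✓)  100--  11--1(✓)  11-0-(✓)  111--
size-2^3 implicants → ---11  0--1-  1---1  1--0-
Unchecked terms (primes): ---11, -00-0, -001-, -11-1, -111-, 0--1-, 1---1, 1--0-, 100--, 111--
Minterm coverage:
  m0 ⊆ -00-0 [E]
  m2 ⊆ -00-0,-001-,0--1-
  m3 ⊆ ---11,-001-,0--1-
  m6 ⊆ 0--1- [E]
  m7 ⊆ ---11,0--1-
  m10 ⊆ 0--1- [E]
  m11 ⊆ ---11,0--1-
  m13 ⊆ -11-1 [E]
  m14 ⊆ -111-,0--1-
  m15 ⊆ ---11,-11-1,-111-,0--1-
  m16 ⊆ -00-0,1--0-,100--
  m17 ⊆ 1---1,1--0-,100--
  m18 ⊆ -00-0,-001-,100--
  m19 ⊆ ---11,-001-,1---1,100--
  m20 ⊆ 1--0- [E]
  m21 ⊆ 1---1,1--0-
  m23 ⊆ ---11,1---1
  m24 ⊆ 1--0- [E]
  m25 ⊆ 1---1,1--0-
  m27 ⊆ ---11,1---1
  m28 ⊆ 1--0-,111--
  m29 ⊆ -11-1,1---1,1--0-,111--
  m30 ⊆ -111-,111--
  m31 ⊆ ---11,-11-1,-111-,1---1,111--
E = {-00-0, -11-1, 0--1-, 1--0-}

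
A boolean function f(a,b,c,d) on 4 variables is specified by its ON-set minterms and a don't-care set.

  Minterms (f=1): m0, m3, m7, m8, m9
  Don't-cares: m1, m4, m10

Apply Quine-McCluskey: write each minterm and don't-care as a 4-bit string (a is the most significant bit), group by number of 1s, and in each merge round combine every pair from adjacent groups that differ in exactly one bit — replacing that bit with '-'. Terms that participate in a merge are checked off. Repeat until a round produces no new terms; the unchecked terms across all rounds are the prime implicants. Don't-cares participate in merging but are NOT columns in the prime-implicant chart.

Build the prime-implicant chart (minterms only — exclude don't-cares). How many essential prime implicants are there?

2

[col 0] 0000*, 0001*, 0011*, 0100*, 0111*, 1000*, 1001*, 1010*
[col 1] -000*, -001*, 0-00, 0-11, 00-1, 000-*, 10-0, 100-*
[col 2] -00-
Prime implicants: -00-, 0-00, 0-11, 00-1, 10-0
PI chart (minterm → PIs covering it):
  0 | -00-,0-00
  3 | 0-11,00-1
  7 | 0-11  (sole → essential)
  8 | -00-,10-0
  9 | -00-  (sole → essential)
Essential prime implicants: -00-, 0-11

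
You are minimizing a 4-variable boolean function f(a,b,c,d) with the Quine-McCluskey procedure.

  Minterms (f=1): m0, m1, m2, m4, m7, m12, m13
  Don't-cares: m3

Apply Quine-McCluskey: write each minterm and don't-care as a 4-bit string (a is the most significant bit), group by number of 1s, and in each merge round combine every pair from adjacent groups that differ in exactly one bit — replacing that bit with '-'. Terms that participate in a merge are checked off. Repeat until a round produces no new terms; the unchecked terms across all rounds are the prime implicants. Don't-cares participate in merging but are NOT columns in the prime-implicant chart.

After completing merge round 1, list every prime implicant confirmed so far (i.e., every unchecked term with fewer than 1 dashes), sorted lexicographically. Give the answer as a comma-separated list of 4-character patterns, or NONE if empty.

[col 0] 0000*, 0001*, 0010*, 0011*, 0100*, 0111*, 1100*, 1101*
[col 1] -100, 0-00, 0-11, 00-0*, 00-1*, 000-*, 001-*, 110-
[col 2] 00--
Prime implicants: -100, 0-00, 0-11, 00--, 110-

NONE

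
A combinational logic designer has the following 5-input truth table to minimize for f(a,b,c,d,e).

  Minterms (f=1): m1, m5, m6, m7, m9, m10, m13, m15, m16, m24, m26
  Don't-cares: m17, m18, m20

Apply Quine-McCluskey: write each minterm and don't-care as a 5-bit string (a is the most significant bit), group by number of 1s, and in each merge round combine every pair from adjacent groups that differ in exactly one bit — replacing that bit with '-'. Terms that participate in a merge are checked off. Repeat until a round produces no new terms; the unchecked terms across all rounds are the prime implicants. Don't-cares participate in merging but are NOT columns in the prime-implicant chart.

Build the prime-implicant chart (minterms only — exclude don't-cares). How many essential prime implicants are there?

size-2^0 implicants → 00001(✓)  00101(✓)  00110(✓)  00111(✓)  01001(✓)  01010(✓)  01101(✓)  01111(✓)  10000(✓)  10001(✓)  10010(✓)  10100(✓)  11000(✓)  11010(✓)
size-2^1 implicants → -0001  -1010  0-001(✓)  0-101(✓)  0-111(✓)  00-01(✓)  001-1(✓)  0011-  01-01(✓)  011-1(✓)  1-000(✓)  1-010(✓)  10-00  100-0(✓)  1000-  110-0(✓)
size-2^2 implicants → 0--01  0-1-1  1-0-0
Unchecked terms (primes): -0001, -1010, 0--01, 0-1-1, 0011-, 1-0-0, 10-00, 1000-
Minterm coverage:
  m1 ⊆ -0001,0--01
  m5 ⊆ 0--01,0-1-1
  m6 ⊆ 0011- [E]
  m7 ⊆ 0-1-1,0011-
  m9 ⊆ 0--01 [E]
  m10 ⊆ -1010 [E]
  m13 ⊆ 0--01,0-1-1
  m15 ⊆ 0-1-1 [E]
  m16 ⊆ 1-0-0,10-00,1000-
  m24 ⊆ 1-0-0 [E]
  m26 ⊆ -1010,1-0-0
E = {-1010, 0--01, 0-1-1, 0011-, 1-0-0}

5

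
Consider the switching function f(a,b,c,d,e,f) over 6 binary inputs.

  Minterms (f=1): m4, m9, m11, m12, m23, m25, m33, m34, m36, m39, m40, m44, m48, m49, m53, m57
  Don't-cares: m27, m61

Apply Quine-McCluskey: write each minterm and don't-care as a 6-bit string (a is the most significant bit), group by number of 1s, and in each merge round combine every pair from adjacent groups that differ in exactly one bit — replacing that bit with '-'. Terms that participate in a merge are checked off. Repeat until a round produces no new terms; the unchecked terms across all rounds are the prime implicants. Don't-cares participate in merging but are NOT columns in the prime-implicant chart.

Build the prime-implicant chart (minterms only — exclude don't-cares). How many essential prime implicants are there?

[col 0] 000100*, 001001*, 001011*, 001100*, 010111, 011001*, 011011*, 100001*, 100010, 100100*, 100111, 101000*, 101100*, 110000*, 110001*, 110101*, 111001*, 111101*
[col 1] -00100*, -01100*, -11001, 0-1001*, 0-1011*, 00-100*, 0010-1*, 0110-1*, 1-0001, 10-100*, 101-00, 11-001*, 11-101*, 110-01*, 11000-, 111-01*
[col 2] -0-100, 0-10-1, 11--01
Prime implicants: -0-100, -11001, 0-10-1, 010111, 1-0001, 100010, 100111, 101-00, 11--01, 11000-
PI chart (minterm → PIs covering it):
  4 | -0-100  (sole → essential)
  9 | 0-10-1  (sole → essential)
  11 | 0-10-1  (sole → essential)
  12 | -0-100  (sole → essential)
  23 | 010111  (sole → essential)
  25 | -11001,0-10-1
  33 | 1-0001  (sole → essential)
  34 | 100010  (sole → essential)
  36 | -0-100  (sole → essential)
  39 | 100111  (sole → essential)
  40 | 101-00  (sole → essential)
  44 | -0-100,101-00
  48 | 11000-  (sole → essential)
  49 | 1-0001,11--01,11000-
  53 | 11--01  (sole → essential)
  57 | -11001,11--01
Essential prime implicants: -0-100, 0-10-1, 010111, 1-0001, 100010, 100111, 101-00, 11--01, 11000-

9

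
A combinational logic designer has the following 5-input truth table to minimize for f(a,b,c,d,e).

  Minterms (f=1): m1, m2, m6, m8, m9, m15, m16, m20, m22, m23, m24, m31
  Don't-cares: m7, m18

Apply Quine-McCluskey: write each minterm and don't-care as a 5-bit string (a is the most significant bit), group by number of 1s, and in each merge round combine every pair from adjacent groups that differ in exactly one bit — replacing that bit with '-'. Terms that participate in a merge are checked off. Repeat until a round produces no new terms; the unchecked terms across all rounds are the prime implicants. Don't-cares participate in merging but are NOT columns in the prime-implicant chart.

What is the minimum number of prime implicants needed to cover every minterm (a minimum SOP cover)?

5

Round 0: 00001✓ 00010✓ 00110✓ 00111✓ 01000✓ 01001✓ 01111✓ 10000✓ 10010✓ 10100✓ 10110✓ 10111✓ 11000✓ 11111✓
Round 1: -0010✓ -0110✓ -0111✓ -1000 -1111✓ 0-001 0-111✓ 00-10✓ 0011-✓ 0100- 1-000 1-111✓ 10-00✓ 10-10✓ 100-0✓ 101-0✓ 1011-✓
Round 2: --111 -0-10 -011- 10--0
PIs = {--111, -0-10, -011-, -1000, 0-001, 0100-, 1-000, 10--0}
Coverage chart:
  m1: 0-001 ←essential
  m2: -0-10 ←essential
  m6: -0-10,-011-
  m8: -1000,0100-
  m9: 0-001,0100-
  m15: --111 ←essential
  m16: 1-000,10--0
  m20: 10--0 ←essential
  m22: -0-10,-011-,10--0
  m23: --111,-011-
  m24: -1000,1-000
  m31: --111 ←essential
Essential: --111, -0-10, 0-001, 10--0
Petrick residual → -1000
Min cover (5 terms): cde + b'de' + bc'd'e' + a'c'd'e + ab'e'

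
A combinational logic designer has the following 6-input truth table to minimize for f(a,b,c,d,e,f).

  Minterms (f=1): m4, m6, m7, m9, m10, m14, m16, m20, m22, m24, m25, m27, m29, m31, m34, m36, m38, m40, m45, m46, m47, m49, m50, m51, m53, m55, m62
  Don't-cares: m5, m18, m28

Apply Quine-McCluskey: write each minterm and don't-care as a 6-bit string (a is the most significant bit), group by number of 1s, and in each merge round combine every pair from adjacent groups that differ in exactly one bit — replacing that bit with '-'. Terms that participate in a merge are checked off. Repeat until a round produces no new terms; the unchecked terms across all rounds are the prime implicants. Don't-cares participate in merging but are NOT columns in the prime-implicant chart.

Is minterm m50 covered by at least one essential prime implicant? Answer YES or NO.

Round 0: 000100✓ 000101✓ 000110✓ 000111✓ 001001✓ 001010✓ 001110✓ 010000✓ 010010✓ 010100✓ 010110✓ 011000✓ 011001✓ 011011✓ 011100✓ 011101✓ 011111✓ 100010✓ 100100✓ 100110✓ 101000 101101✓ 101110✓ 101111✓ 110001✓ 110010✓ 110011✓ 110101✓ 110111✓ 111110✓
Round 1: -00100✓ -00110✓ -01110✓ -10010 0-0100✓ 0-0110✓ 0-1001 00-110✓ 0001-0✓ 0001-1✓ 00010-✓ 00011-✓ 001-10 01-000✓ 01-100✓ 010-00✓ 010-10✓ 0100-0✓ 0101-0✓ 011-00✓ 011-01✓ 011-11✓ 0110-1✓ 01100-✓ 0111-1✓ 01110-✓ 1-0010 1-1110 10-110✓ 100-10 1001-0✓ 1011-1 10111- 110-01✓ 110-11✓ 1100-1✓ 11001- 1101-1✓
Round 2: -0-110 -001-0 0-01-0 0001-- 01--00 010--0 011--1 011-0- 110--1
PIs = {-0-110, -001-0, -10010, 0-01-0, 0-1001, 0001--, 001-10, 01--00, 010--0, 011--1, 011-0-, 1-0010, 1-1110, 100-10, 101000, 1011-1, 10111-, 110--1, 11001-}
Coverage chart:
  m4: -001-0,0-01-0,0001--
  m6: -0-110,-001-0,0-01-0,0001--
  m7: 0001-- ←essential
  m9: 0-1001 ←essential
  m10: 001-10 ←essential
  m14: -0-110,001-10
  m16: 01--00,010--0
  m20: 0-01-0,01--00,010--0
  m22: 0-01-0,010--0
  m24: 01--00,011-0-
  m25: 0-1001,011--1,011-0-
  m27: 011--1 ←essential
  m29: 011--1,011-0-
  m31: 011--1 ←essential
  m34: 1-0010,100-10
  m36: -001-0 ←essential
  m38: -0-110,-001-0,100-10
  m40: 101000 ←essential
  m45: 1011-1 ←essential
  m46: -0-110,1-1110,10111-
  m47: 1011-1,10111-
  m49: 110--1 ←essential
  m50: -10010,1-0010,11001-
  m51: 110--1,11001-
  m53: 110--1 ←essential
  m55: 110--1 ←essential
  m62: 1-1110 ←essential
Essential: -001-0, 0-1001, 0001--, 001-10, 011--1, 1-1110, 101000, 1011-1, 110--1

NO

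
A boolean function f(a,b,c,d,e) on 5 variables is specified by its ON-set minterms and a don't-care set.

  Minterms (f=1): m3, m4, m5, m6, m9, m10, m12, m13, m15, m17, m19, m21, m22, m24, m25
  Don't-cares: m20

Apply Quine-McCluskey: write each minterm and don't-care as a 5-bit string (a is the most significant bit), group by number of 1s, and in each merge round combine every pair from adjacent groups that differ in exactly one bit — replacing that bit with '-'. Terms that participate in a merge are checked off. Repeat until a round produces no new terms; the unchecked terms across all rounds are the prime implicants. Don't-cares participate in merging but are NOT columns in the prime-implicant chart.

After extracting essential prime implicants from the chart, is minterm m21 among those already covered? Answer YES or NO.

[col 0] 00011*, 00100*, 00101*, 00110*, 01001*, 01010, 01100*, 01101*, 01111*, 10001*, 10011*, 10100*, 10101*, 10110*, 11000*, 11001*
[col 1] -0011, -0100*, -0101*, -0110*, -1001, 0-100*, 0-101*, 001-0*, 0010-*, 01-01, 011-1, 0110-*, 1-001, 10-01, 100-1, 101-0*, 1010-*, 1100-
[col 2] -01-0, -010-, 0-10-
Prime implicants: -0011, -01-0, -010-, -1001, 0-10-, 01-01, 01010, 011-1, 1-001, 10-01, 100-1, 1100-
PI chart (minterm → PIs covering it):
  3 | -0011  (sole → essential)
  4 | -01-0,-010-,0-10-
  5 | -010-,0-10-
  6 | -01-0  (sole → essential)
  9 | -1001,01-01
  10 | 01010  (sole → essential)
  12 | 0-10-  (sole → essential)
  13 | 0-10-,01-01,011-1
  15 | 011-1  (sole → essential)
  17 | 1-001,10-01,100-1
  19 | -0011,100-1
  21 | -010-,10-01
  22 | -01-0  (sole → essential)
  24 | 1100-  (sole → essential)
  25 | -1001,1-001,1100-
Essential prime implicants: -0011, -01-0, 0-10-, 01010, 011-1, 1100-

NO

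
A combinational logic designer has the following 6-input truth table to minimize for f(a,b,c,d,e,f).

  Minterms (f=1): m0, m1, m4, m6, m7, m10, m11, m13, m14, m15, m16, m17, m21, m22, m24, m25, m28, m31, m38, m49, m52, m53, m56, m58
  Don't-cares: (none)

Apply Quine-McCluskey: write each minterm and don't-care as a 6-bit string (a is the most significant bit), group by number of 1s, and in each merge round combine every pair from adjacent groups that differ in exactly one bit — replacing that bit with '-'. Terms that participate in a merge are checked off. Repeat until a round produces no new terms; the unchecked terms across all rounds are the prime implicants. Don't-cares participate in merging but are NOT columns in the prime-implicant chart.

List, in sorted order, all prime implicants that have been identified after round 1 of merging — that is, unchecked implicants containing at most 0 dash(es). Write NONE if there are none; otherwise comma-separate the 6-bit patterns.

[col 0] 000000*, 000001*, 000100*, 000110*, 000111*, 001010*, 001011*, 001101*, 001110*, 001111*, 010000*, 010001*, 010101*, 010110*, 011000*, 011001*, 011100*, 011111*, 100110*, 110001*, 110100*, 110101*, 111000*, 111010*
[col 1] -00110, -10001*, -10101*, -11000, 0-0000*, 0-0001*, 0-0110, 0-1111, 00-110*, 00-111*, 000-00, 00000-*, 0001-0, 00011-*, 001-10*, 001-11*, 00101-*, 0011-1, 00111-*, 01-000*, 01-001*, 010-01*, 01000-*, 011-00, 01100-*, 110-01*, 11010-, 1110-0
[col 2] -10-01, 0-000-, 00-11-, 001-1-, 01-00-
Prime implicants: -00110, -10-01, -11000, 0-000-, 0-0110, 0-1111, 00-11-, 000-00, 0001-0, 001-1-, 0011-1, 01-00-, 011-00, 11010-, 1110-0

NONE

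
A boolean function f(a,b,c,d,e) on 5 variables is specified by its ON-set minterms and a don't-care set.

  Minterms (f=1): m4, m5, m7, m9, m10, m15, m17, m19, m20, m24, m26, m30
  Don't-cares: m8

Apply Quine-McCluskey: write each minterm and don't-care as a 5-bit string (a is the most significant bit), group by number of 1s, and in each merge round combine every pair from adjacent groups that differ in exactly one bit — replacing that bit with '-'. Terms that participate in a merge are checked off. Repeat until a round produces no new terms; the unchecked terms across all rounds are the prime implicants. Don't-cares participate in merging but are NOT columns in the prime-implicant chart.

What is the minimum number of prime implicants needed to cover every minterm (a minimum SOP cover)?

7

[col 0] 00100*, 00101*, 00111*, 01000*, 01001*, 01010*, 01111*, 10001*, 10011*, 10100*, 11000*, 11010*, 11110*
[col 1] -0100, -1000*, -1010*, 0-111, 001-1, 0010-, 010-0*, 0100-, 100-1, 11-10, 110-0*
[col 2] -10-0
Prime implicants: -0100, -10-0, 0-111, 001-1, 0010-, 0100-, 100-1, 11-10
PI chart (minterm → PIs covering it):
  4 | -0100,0010-
  5 | 001-1,0010-
  7 | 0-111,001-1
  9 | 0100-  (sole → essential)
  10 | -10-0  (sole → essential)
  15 | 0-111  (sole → essential)
  17 | 100-1  (sole → essential)
  19 | 100-1  (sole → essential)
  20 | -0100  (sole → essential)
  24 | -10-0  (sole → essential)
  26 | -10-0,11-10
  30 | 11-10  (sole → essential)
Essential prime implicants: -0100, -10-0, 0-111, 0100-, 100-1, 11-10
Petrick residual → 001-1
Minimum SOP uses 7 PIs: b'cd'e' + bc'e' + a'cde + a'b'ce + a'bc'd' + ab'c'e + abde'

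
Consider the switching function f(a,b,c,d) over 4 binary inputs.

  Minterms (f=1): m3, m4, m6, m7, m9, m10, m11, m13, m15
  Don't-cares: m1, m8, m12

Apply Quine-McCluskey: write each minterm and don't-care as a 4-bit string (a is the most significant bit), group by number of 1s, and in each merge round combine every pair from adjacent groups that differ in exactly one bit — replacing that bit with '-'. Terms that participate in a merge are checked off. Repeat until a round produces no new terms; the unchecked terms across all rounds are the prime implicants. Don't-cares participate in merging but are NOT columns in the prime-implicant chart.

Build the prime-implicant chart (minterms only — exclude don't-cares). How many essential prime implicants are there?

size-2^0 implicants → 0001(✓)  0011(✓)  0100(✓)  0110(✓)  0111(✓)  1000(✓)  1001(✓)  1010(✓)  1011(✓)  1100(✓)  1101(✓)  1111(✓)
size-2^1 implicants → -001(✓)  -011(✓)  -100  -111(✓)  0-11(✓)  00-1(✓)  01-0  011-  1-00(✓)  1-01(✓)  1-11(✓)  10-0(✓)  10-1(✓)  100-(✓)  101-(✓)  11-1(✓)  110-(✓)
size-2^2 implicants → --11  -0-1  1--1  1-0-  10--
Unchecked terms (primes): --11, -0-1, -100, 01-0, 011-, 1--1, 1-0-, 10--
Minterm coverage:
  m3 ⊆ --11,-0-1
  m4 ⊆ -100,01-0
  m6 ⊆ 01-0,011-
  m7 ⊆ --11,011-
  m9 ⊆ -0-1,1--1,1-0-,10--
  m10 ⊆ 10-- [E]
  m11 ⊆ --11,-0-1,1--1,10--
  m13 ⊆ 1--1,1-0-
  m15 ⊆ --11,1--1
E = {10--}

1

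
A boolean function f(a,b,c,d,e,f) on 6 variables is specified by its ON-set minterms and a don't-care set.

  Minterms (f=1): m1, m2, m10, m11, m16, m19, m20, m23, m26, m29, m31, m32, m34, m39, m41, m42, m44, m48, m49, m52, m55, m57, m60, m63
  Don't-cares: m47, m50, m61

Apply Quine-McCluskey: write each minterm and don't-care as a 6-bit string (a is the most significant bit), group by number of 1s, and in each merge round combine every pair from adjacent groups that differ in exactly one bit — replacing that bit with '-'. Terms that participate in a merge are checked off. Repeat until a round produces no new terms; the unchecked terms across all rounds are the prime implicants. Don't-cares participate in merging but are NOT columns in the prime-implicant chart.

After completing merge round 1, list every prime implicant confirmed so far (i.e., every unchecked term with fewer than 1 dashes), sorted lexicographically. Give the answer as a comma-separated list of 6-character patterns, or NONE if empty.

[col 0] 000001, 000010*, 001010*, 001011*, 010000*, 010011*, 010100*, 010111*, 011010*, 011101*, 011111*, 100000*, 100010*, 100111*, 101001*, 101010*, 101100*, 101111*, 110000*, 110001*, 110010*, 110100*, 110111*, 111001*, 111100*, 111101*, 111111*
[col 1] -00010*, -01010*, -10000*, -10100*, -10111*, -11101*, -11111*, 0-1010, 00-010*, 00101-, 01-111*, 010-00*, 010-11, 0111-1*, 1-0000*, 1-0010*, 1-0111*, 1-1001, 1-1100, 1-1111*, 10-010*, 10-111*, 1000-0*, 11-001, 11-100, 11-111*, 110-00*, 1100-0*, 11000-, 111-01, 1111-1*, 11110-
[col 2] -0-010, -1-111, -10-00, -111-1, 1--111, 1-00-0
Prime implicants: -0-010, -1-111, -10-00, -111-1, 0-1010, 000001, 00101-, 010-11, 1--111, 1-00-0, 1-1001, 1-1100, 11-001, 11-100, 11000-, 111-01, 11110-

000001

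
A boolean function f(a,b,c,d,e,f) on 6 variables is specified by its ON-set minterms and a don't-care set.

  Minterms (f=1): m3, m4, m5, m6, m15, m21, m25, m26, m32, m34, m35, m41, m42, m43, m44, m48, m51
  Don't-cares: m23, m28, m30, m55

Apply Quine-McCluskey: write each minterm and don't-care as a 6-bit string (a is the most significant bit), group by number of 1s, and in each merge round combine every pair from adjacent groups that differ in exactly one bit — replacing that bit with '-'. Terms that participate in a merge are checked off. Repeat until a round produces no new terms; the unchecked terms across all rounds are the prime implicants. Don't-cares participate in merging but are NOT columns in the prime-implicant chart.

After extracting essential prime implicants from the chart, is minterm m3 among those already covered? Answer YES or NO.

YES

[col 0] 000011*, 000100*, 000101*, 000110*, 001111, 010101*, 010111*, 011001, 011010*, 011100*, 011110*, 100000*, 100010*, 100011*, 101001*, 101010*, 101011*, 101100, 110000*, 110011*, 110111*
[col 1] -00011, -10111, 0-0101, 0001-0, 00010-, 0101-1, 011-10, 0111-0, 1-0000, 1-0011, 10-010*, 10-011*, 1000-0, 10001-*, 1010-1, 10101-*, 110-11
[col 2] 10-01-
Prime implicants: -00011, -10111, 0-0101, 0001-0, 00010-, 001111, 0101-1, 011-10, 011001, 0111-0, 1-0000, 1-0011, 10-01-, 1000-0, 1010-1, 101100, 110-11
PI chart (minterm → PIs covering it):
  3 | -00011  (sole → essential)
  4 | 0001-0,00010-
  5 | 0-0101,00010-
  6 | 0001-0  (sole → essential)
  15 | 001111  (sole → essential)
  21 | 0-0101,0101-1
  25 | 011001  (sole → essential)
  26 | 011-10  (sole → essential)
  32 | 1-0000,1000-0
  34 | 10-01-,1000-0
  35 | -00011,1-0011,10-01-
  41 | 1010-1  (sole → essential)
  42 | 10-01-  (sole → essential)
  43 | 10-01-,1010-1
  44 | 101100  (sole → essential)
  48 | 1-0000  (sole → essential)
  51 | 1-0011,110-11
Essential prime implicants: -00011, 0001-0, 001111, 011-10, 011001, 1-0000, 10-01-, 1010-1, 101100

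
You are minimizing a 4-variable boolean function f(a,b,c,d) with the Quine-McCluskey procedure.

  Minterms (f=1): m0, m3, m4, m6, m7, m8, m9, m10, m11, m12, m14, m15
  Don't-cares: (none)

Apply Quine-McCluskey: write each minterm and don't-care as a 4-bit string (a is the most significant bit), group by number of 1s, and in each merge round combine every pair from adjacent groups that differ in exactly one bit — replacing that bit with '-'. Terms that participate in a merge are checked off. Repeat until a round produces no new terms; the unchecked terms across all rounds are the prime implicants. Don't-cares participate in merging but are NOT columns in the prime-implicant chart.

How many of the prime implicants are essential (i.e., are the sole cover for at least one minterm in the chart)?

3

size-2^0 implicants → 0000(✓)  0011(✓)  0100(✓)  0110(✓)  0111(✓)  1000(✓)  1001(✓)  1010(✓)  1011(✓)  1100(✓)  1110(✓)  1111(✓)
size-2^1 implicants → -000(✓)  -011(✓)  -100(✓)  -110(✓)  -111(✓)  0-00(✓)  0-11(✓)  01-0(✓)  011-(✓)  1-00(✓)  1-10(✓)  1-11(✓)  10-0(✓)  10-1(✓)  100-(✓)  101-(✓)  11-0(✓)  111-(✓)
size-2^2 implicants → --00  --11  -1-0  -11-  1--0  1-1-  10--
Unchecked terms (primes): --00, --11, -1-0, -11-, 1--0, 1-1-, 10--
Minterm coverage:
  m0 ⊆ --00 [E]
  m3 ⊆ --11 [E]
  m4 ⊆ --00,-1-0
  m6 ⊆ -1-0,-11-
  m7 ⊆ --11,-11-
  m8 ⊆ --00,1--0,10--
  m9 ⊆ 10-- [E]
  m10 ⊆ 1--0,1-1-,10--
  m11 ⊆ --11,1-1-,10--
  m12 ⊆ --00,-1-0,1--0
  m14 ⊆ -1-0,-11-,1--0,1-1-
  m15 ⊆ --11,-11-,1-1-
E = {--00, --11, 10--}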